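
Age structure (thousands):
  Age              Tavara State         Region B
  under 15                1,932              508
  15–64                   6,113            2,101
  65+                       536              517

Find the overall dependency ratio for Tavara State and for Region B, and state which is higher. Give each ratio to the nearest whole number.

Tavara State: (1,932 + 536) / 6,113 × 100 = 2,468 / 6,113 × 100 = 40
Region B: (508 + 517) / 2,101 × 100 = 1,025 / 2,101 × 100 = 49

Tavara State: 40
Region B: 49
Higher: Region B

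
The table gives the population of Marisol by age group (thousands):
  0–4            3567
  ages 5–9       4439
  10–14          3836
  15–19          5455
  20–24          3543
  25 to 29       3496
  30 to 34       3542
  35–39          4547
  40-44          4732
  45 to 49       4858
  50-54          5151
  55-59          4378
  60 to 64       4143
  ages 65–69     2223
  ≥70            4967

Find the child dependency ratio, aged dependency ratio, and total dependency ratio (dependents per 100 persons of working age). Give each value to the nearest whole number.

Youth dependency ratio: 27
Old-age dependency ratio: 16
Total dependency ratio: 43

0–14: 3567 + 4439 + 3836 = 11842
15–64: 5455 + 3543 + 3496 + 3542 + 4547 + 4732 + 4858 + 5151 + 4378 + 4143 = 43845
65+: 2223 + 4967 = 7190
Youth dependency ratio = 11842 / 43845 × 100 = 27
Old-age dependency ratio = 7190 / 43845 × 100 = 16
Total dependency ratio = (11842 + 7190) / 43845 × 100 = 19032 / 43845 × 100 = 43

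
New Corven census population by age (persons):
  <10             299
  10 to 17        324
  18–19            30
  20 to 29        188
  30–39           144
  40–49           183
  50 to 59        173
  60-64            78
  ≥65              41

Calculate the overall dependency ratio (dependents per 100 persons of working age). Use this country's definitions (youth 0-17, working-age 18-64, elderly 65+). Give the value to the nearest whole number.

Total dependency ratio: 83

0–17: 299 + 324 = 623
18–64: 30 + 188 + 144 + 183 + 173 + 78 = 796
65+: 41
Total dependency ratio = (623 + 41) / 796 × 100 = 664 / 796 × 100 = 83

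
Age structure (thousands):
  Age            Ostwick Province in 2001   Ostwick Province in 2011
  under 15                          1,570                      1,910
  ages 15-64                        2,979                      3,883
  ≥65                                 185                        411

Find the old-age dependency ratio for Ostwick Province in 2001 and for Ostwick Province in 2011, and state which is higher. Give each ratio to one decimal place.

Ostwick Province in 2001: 185 / 2,979 × 100 = 6.2
Ostwick Province in 2011: 411 / 3,883 × 100 = 10.6

Ostwick Province in 2001: 6.2
Ostwick Province in 2011: 10.6
Higher: Ostwick Province in 2011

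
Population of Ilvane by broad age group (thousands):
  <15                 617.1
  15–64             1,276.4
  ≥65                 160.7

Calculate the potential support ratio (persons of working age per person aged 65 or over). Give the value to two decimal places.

Potential support ratio: 7.94

Potential support ratio = 1,276.4 / 160.7 = 7.94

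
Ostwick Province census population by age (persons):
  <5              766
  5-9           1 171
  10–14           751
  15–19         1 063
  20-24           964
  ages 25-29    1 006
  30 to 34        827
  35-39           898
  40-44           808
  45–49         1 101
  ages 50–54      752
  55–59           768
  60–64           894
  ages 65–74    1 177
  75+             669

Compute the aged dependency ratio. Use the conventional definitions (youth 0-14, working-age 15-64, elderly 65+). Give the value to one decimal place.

Old-age dependency ratio: 20.3

0–14: 766 + 1 171 + 751 = 2 688
15–64: 1 063 + 964 + 1 006 + 827 + 898 + 808 + 1 101 + 752 + 768 + 894 = 9 081
65+: 1 177 + 669 = 1 846
Old-age dependency ratio = 1 846 / 9 081 × 100 = 20.3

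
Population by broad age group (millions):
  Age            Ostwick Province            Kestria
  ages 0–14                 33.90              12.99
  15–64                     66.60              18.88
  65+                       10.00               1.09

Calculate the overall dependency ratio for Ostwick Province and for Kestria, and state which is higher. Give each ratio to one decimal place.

Ostwick Province: (33.90 + 10.00) / 66.60 × 100 = 43.90 / 66.60 × 100 = 65.9
Kestria: (12.99 + 1.09) / 18.88 × 100 = 14.08 / 18.88 × 100 = 74.6

Ostwick Province: 65.9
Kestria: 74.6
Higher: Kestria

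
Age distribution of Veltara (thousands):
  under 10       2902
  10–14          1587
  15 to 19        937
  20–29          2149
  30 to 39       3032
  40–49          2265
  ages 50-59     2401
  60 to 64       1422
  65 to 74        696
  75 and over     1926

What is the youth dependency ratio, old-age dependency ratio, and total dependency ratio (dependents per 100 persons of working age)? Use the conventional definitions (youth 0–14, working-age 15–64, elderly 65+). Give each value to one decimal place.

Youth dependency ratio: 36.8
Old-age dependency ratio: 21.5
Total dependency ratio: 58.3

0–14: 2902 + 1587 = 4489
15–64: 937 + 2149 + 3032 + 2265 + 2401 + 1422 = 12206
65+: 696 + 1926 = 2622
Youth dependency ratio = 4489 / 12206 × 100 = 36.8
Old-age dependency ratio = 2622 / 12206 × 100 = 21.5
Total dependency ratio = (4489 + 2622) / 12206 × 100 = 7111 / 12206 × 100 = 58.3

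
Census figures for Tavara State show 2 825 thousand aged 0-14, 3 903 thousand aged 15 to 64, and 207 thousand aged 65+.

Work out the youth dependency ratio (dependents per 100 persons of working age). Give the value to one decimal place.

Youth dependency ratio: 72.4

Youth dependency ratio = 2 825 / 3 903 × 100 = 72.4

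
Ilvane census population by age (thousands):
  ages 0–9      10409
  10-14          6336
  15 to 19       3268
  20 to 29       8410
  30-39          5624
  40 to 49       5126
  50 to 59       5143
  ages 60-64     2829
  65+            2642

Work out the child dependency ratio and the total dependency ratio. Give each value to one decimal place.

0–14: 10409 + 6336 = 16745
15–64: 3268 + 8410 + 5624 + 5126 + 5143 + 2829 = 30400
65+: 2642
Youth dependency ratio = 16745 / 30400 × 100 = 55.1
Total dependency ratio = (16745 + 2642) / 30400 × 100 = 19387 / 30400 × 100 = 63.8

Youth dependency ratio: 55.1
Total dependency ratio: 63.8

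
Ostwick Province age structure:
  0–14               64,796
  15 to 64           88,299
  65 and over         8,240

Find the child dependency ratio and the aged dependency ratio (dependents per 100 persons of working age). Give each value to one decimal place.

Youth dependency ratio = 64,796 / 88,299 × 100 = 73.4
Old-age dependency ratio = 8,240 / 88,299 × 100 = 9.3

Youth dependency ratio: 73.4
Old-age dependency ratio: 9.3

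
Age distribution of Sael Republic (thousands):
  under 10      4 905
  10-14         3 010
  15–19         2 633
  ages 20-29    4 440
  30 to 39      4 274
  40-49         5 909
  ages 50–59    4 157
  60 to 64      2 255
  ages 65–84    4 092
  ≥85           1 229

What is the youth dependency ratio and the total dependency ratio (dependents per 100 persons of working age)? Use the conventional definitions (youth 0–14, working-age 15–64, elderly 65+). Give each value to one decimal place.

Youth dependency ratio: 33.4
Total dependency ratio: 55.9

0–14: 4 905 + 3 010 = 7 915
15–64: 2 633 + 4 440 + 4 274 + 5 909 + 4 157 + 2 255 = 23 668
65+: 4 092 + 1 229 = 5 321
Youth dependency ratio = 7 915 / 23 668 × 100 = 33.4
Total dependency ratio = (7 915 + 5 321) / 23 668 × 100 = 13 236 / 23 668 × 100 = 55.9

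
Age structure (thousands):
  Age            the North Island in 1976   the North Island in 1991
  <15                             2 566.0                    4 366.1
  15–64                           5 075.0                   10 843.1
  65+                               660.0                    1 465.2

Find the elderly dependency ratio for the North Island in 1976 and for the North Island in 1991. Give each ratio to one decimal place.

the North Island in 1976: 13.0
the North Island in 1991: 13.5

the North Island in 1976: 660.0 / 5 075.0 × 100 = 13.0
the North Island in 1991: 1 465.2 / 10 843.1 × 100 = 13.5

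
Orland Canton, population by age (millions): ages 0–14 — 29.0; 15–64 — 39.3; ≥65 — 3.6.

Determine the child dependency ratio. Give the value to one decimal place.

Youth dependency ratio: 73.8

Youth dependency ratio = 29.0 / 39.3 × 100 = 73.8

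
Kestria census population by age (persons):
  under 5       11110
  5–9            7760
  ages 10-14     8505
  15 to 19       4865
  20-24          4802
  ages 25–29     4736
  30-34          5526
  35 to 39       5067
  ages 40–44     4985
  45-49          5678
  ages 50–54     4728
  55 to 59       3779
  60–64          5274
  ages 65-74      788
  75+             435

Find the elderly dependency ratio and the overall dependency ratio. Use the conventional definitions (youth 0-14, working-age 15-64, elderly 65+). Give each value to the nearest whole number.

Old-age dependency ratio: 2
Total dependency ratio: 58

0–14: 11110 + 7760 + 8505 = 27375
15–64: 4865 + 4802 + 4736 + 5526 + 5067 + 4985 + 5678 + 4728 + 3779 + 5274 = 49440
65+: 788 + 435 = 1223
Old-age dependency ratio = 1223 / 49440 × 100 = 2
Total dependency ratio = (27375 + 1223) / 49440 × 100 = 28598 / 49440 × 100 = 58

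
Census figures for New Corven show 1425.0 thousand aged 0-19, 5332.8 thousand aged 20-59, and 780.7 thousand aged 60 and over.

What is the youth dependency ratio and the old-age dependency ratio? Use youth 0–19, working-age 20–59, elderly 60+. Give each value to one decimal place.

Youth dependency ratio = 1425.0 / 5332.8 × 100 = 26.7
Old-age dependency ratio = 780.7 / 5332.8 × 100 = 14.6

Youth dependency ratio: 26.7
Old-age dependency ratio: 14.6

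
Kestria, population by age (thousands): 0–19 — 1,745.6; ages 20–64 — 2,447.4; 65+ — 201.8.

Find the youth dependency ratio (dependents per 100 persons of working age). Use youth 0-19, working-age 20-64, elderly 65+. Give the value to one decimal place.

Youth dependency ratio = 1,745.6 / 2,447.4 × 100 = 71.3

Youth dependency ratio: 71.3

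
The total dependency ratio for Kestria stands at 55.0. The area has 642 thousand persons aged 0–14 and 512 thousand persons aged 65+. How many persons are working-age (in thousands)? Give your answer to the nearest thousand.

Total dependency ratio = (youth + elderly) / working-age × 100
55.0 = (642 + 512) / W × 100
⇒ 2,098

Working-age: 2,098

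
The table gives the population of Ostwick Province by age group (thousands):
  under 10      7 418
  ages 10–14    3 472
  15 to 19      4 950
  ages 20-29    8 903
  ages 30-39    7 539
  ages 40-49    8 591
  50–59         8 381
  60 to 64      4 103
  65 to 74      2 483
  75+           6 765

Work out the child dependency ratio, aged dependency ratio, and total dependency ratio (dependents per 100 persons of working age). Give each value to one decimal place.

Youth dependency ratio: 25.6
Old-age dependency ratio: 21.8
Total dependency ratio: 47.4

0–14: 7 418 + 3 472 = 10 890
15–64: 4 950 + 8 903 + 7 539 + 8 591 + 8 381 + 4 103 = 42 467
65+: 2 483 + 6 765 = 9 248
Youth dependency ratio = 10 890 / 42 467 × 100 = 25.6
Old-age dependency ratio = 9 248 / 42 467 × 100 = 21.8
Total dependency ratio = (10 890 + 9 248) / 42 467 × 100 = 20 138 / 42 467 × 100 = 47.4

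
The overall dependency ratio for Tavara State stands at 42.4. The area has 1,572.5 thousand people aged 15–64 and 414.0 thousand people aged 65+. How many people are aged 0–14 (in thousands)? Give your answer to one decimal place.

Total dependency ratio = (youth + elderly) / working-age × 100
42.4 = (Y + 414.0) / 1,572.5 × 100
⇒ 252.7

Aged 0–14: 252.7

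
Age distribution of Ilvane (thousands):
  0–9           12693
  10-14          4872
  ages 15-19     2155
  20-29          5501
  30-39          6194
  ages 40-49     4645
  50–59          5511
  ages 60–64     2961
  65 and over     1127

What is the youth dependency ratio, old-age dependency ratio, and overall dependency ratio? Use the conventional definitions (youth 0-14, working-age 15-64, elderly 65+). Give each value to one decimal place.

Youth dependency ratio: 65.1
Old-age dependency ratio: 4.2
Total dependency ratio: 69.3

0–14: 12693 + 4872 = 17565
15–64: 2155 + 5501 + 6194 + 4645 + 5511 + 2961 = 26967
65+: 1127
Youth dependency ratio = 17565 / 26967 × 100 = 65.1
Old-age dependency ratio = 1127 / 26967 × 100 = 4.2
Total dependency ratio = (17565 + 1127) / 26967 × 100 = 18692 / 26967 × 100 = 69.3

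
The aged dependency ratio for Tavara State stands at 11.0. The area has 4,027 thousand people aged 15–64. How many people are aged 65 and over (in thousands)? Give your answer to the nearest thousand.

Aged 65 and over: 443

Old-age dependency ratio = elderly / working-age × 100
11.0 = E / 4,027 × 100
⇒ 443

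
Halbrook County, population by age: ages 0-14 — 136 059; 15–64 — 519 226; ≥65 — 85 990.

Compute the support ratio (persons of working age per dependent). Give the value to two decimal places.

Support ratio = 519 226 / (136 059 + 85 990) = 519 226 / 222 049 = 2.34

Support ratio: 2.34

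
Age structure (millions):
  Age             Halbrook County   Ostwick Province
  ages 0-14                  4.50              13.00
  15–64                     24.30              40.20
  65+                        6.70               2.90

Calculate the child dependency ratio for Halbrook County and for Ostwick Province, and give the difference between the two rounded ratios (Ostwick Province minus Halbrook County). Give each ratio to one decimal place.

Halbrook County: 4.50 / 24.30 × 100 = 18.5
Ostwick Province: 13.00 / 40.20 × 100 = 32.3

Halbrook County: 18.5
Ostwick Province: 32.3
Difference: +13.8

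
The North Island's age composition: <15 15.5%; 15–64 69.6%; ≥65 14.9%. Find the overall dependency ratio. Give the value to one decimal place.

Total dependency ratio: 43.7

Total dependency ratio = (15.5 + 14.9) / 69.6 × 100 = 30.4 / 69.6 × 100 = 43.7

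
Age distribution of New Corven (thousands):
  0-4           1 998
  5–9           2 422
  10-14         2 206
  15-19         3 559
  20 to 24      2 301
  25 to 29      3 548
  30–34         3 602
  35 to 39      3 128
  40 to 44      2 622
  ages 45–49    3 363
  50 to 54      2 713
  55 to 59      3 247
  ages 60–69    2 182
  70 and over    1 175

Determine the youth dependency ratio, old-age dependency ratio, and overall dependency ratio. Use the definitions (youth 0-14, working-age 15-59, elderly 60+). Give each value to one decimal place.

Youth dependency ratio: 23.6
Old-age dependency ratio: 12.0
Total dependency ratio: 35.5

0–14: 1 998 + 2 422 + 2 206 = 6 626
15–59: 3 559 + 2 301 + 3 548 + 3 602 + 3 128 + 2 622 + 3 363 + 2 713 + 3 247 = 28 083
60+: 2 182 + 1 175 = 3 357
Youth dependency ratio = 6 626 / 28 083 × 100 = 23.6
Old-age dependency ratio = 3 357 / 28 083 × 100 = 12.0
Total dependency ratio = (6 626 + 3 357) / 28 083 × 100 = 9 983 / 28 083 × 100 = 35.5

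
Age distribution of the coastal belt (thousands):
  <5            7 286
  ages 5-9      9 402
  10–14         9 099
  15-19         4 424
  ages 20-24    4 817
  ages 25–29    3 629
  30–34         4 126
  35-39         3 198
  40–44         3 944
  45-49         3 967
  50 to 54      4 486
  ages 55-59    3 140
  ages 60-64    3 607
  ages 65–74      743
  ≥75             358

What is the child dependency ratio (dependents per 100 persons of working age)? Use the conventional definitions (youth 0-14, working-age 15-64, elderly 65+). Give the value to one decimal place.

0–14: 7 286 + 9 402 + 9 099 = 25 787
15–64: 4 424 + 4 817 + 3 629 + 4 126 + 3 198 + 3 944 + 3 967 + 4 486 + 3 140 + 3 607 = 39 338
65+: 743 + 358 = 1 101
Youth dependency ratio = 25 787 / 39 338 × 100 = 65.6

Youth dependency ratio: 65.6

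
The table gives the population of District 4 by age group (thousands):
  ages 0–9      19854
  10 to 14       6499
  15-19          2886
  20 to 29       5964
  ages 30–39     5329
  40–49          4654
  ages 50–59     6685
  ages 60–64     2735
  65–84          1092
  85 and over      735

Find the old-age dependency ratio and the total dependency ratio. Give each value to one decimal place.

0–14: 19854 + 6499 = 26353
15–64: 2886 + 5964 + 5329 + 4654 + 6685 + 2735 = 28253
65+: 1092 + 735 = 1827
Old-age dependency ratio = 1827 / 28253 × 100 = 6.5
Total dependency ratio = (26353 + 1827) / 28253 × 100 = 28180 / 28253 × 100 = 99.7

Old-age dependency ratio: 6.5
Total dependency ratio: 99.7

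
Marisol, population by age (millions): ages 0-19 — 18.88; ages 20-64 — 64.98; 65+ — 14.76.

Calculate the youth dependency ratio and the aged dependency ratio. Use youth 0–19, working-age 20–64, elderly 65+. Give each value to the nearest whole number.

Youth dependency ratio: 29
Old-age dependency ratio: 23

Youth dependency ratio = 18.88 / 64.98 × 100 = 29
Old-age dependency ratio = 14.76 / 64.98 × 100 = 23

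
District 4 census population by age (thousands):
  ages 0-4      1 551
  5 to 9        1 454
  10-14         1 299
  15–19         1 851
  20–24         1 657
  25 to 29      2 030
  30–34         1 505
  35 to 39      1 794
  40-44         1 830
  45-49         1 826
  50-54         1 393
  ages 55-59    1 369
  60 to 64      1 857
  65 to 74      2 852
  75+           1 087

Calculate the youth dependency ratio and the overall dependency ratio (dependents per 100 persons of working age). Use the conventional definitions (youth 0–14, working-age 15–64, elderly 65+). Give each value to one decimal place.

0–14: 1 551 + 1 454 + 1 299 = 4 304
15–64: 1 851 + 1 657 + 2 030 + 1 505 + 1 794 + 1 830 + 1 826 + 1 393 + 1 369 + 1 857 = 17 112
65+: 2 852 + 1 087 = 3 939
Youth dependency ratio = 4 304 / 17 112 × 100 = 25.2
Total dependency ratio = (4 304 + 3 939) / 17 112 × 100 = 8 243 / 17 112 × 100 = 48.2

Youth dependency ratio: 25.2
Total dependency ratio: 48.2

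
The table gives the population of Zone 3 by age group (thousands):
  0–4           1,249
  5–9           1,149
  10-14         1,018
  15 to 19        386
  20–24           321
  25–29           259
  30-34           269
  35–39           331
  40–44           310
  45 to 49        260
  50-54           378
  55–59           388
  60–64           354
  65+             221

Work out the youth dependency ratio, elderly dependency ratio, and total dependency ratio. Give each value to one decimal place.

Youth dependency ratio: 104.9
Old-age dependency ratio: 6.8
Total dependency ratio: 111.7

0–14: 1,249 + 1,149 + 1,018 = 3,416
15–64: 386 + 321 + 259 + 269 + 331 + 310 + 260 + 378 + 388 + 354 = 3,256
65+: 221
Youth dependency ratio = 3,416 / 3,256 × 100 = 104.9
Old-age dependency ratio = 221 / 3,256 × 100 = 6.8
Total dependency ratio = (3,416 + 221) / 3,256 × 100 = 3,637 / 3,256 × 100 = 111.7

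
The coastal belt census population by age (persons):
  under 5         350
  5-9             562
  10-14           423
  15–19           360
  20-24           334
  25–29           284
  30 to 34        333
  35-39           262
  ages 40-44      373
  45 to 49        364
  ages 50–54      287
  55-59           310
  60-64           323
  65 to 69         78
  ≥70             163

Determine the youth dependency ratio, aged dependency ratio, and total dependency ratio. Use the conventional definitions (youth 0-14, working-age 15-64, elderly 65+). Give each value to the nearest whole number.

0–14: 350 + 562 + 423 = 1335
15–64: 360 + 334 + 284 + 333 + 262 + 373 + 364 + 287 + 310 + 323 = 3230
65+: 78 + 163 = 241
Youth dependency ratio = 1335 / 3230 × 100 = 41
Old-age dependency ratio = 241 / 3230 × 100 = 7
Total dependency ratio = (1335 + 241) / 3230 × 100 = 1576 / 3230 × 100 = 49

Youth dependency ratio: 41
Old-age dependency ratio: 7
Total dependency ratio: 49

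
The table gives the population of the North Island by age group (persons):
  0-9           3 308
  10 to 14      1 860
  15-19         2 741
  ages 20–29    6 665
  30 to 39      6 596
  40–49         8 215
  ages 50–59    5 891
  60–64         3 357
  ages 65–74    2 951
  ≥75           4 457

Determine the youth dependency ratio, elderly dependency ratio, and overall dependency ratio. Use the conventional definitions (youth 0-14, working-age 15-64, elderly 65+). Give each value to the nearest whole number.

Youth dependency ratio: 15
Old-age dependency ratio: 22
Total dependency ratio: 38

0–14: 3 308 + 1 860 = 5 168
15–64: 2 741 + 6 665 + 6 596 + 8 215 + 5 891 + 3 357 = 33 465
65+: 2 951 + 4 457 = 7 408
Youth dependency ratio = 5 168 / 33 465 × 100 = 15
Old-age dependency ratio = 7 408 / 33 465 × 100 = 22
Total dependency ratio = (5 168 + 7 408) / 33 465 × 100 = 12 576 / 33 465 × 100 = 38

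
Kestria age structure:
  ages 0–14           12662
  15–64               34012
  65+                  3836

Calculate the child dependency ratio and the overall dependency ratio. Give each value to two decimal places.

Youth dependency ratio = 12662 / 34012 × 100 = 37.23
Total dependency ratio = (12662 + 3836) / 34012 × 100 = 16498 / 34012 × 100 = 48.51

Youth dependency ratio: 37.23
Total dependency ratio: 48.51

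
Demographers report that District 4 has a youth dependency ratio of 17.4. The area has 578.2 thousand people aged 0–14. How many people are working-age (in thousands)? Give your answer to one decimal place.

Youth dependency ratio = youth / working-age × 100
17.4 = 578.2 / W × 100
⇒ 3,323.0

Working-age: 3,323.0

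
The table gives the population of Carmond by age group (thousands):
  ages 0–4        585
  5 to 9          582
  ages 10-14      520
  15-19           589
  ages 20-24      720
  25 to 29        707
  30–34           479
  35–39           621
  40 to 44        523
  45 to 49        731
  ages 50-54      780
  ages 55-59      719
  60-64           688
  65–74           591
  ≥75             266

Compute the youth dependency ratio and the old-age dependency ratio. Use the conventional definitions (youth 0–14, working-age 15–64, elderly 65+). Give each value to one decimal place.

0–14: 585 + 582 + 520 = 1,687
15–64: 589 + 720 + 707 + 479 + 621 + 523 + 731 + 780 + 719 + 688 = 6,557
65+: 591 + 266 = 857
Youth dependency ratio = 1,687 / 6,557 × 100 = 25.7
Old-age dependency ratio = 857 / 6,557 × 100 = 13.1

Youth dependency ratio: 25.7
Old-age dependency ratio: 13.1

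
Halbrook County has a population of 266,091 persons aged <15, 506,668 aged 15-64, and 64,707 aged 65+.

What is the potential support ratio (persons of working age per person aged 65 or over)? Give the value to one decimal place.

Potential support ratio = 506,668 / 64,707 = 7.8

Potential support ratio: 7.8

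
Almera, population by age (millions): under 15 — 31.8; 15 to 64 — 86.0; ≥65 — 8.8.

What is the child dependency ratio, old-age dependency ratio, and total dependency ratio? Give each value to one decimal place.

Youth dependency ratio = 31.8 / 86.0 × 100 = 37.0
Old-age dependency ratio = 8.8 / 86.0 × 100 = 10.2
Total dependency ratio = (31.8 + 8.8) / 86.0 × 100 = 40.6 / 86.0 × 100 = 47.2

Youth dependency ratio: 37.0
Old-age dependency ratio: 10.2
Total dependency ratio: 47.2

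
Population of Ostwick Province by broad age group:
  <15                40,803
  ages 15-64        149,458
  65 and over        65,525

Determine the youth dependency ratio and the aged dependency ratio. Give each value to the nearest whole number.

Youth dependency ratio = 40,803 / 149,458 × 100 = 27
Old-age dependency ratio = 65,525 / 149,458 × 100 = 44

Youth dependency ratio: 27
Old-age dependency ratio: 44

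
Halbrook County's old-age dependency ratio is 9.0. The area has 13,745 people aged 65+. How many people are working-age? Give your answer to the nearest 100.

Working-age: 152,700

Old-age dependency ratio = elderly / working-age × 100
9.0 = 13,745 / W × 100
⇒ 152,700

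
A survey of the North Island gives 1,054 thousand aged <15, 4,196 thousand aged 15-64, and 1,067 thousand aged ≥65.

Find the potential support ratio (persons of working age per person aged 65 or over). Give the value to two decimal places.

Potential support ratio = 4,196 / 1,067 = 3.93

Potential support ratio: 3.93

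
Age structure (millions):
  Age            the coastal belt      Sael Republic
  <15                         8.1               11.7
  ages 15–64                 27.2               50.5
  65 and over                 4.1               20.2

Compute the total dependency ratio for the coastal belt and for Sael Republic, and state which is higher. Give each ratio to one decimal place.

the coastal belt: (8.1 + 4.1) / 27.2 × 100 = 12.2 / 27.2 × 100 = 44.9
Sael Republic: (11.7 + 20.2) / 50.5 × 100 = 31.9 / 50.5 × 100 = 63.2

the coastal belt: 44.9
Sael Republic: 63.2
Higher: Sael Republic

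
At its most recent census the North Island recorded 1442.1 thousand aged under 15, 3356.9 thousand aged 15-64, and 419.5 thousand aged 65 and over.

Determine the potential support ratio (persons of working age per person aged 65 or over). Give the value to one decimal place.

Potential support ratio: 8.0

Potential support ratio = 3356.9 / 419.5 = 8.0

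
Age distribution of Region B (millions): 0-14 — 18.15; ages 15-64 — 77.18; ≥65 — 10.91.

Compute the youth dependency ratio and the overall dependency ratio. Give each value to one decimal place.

Youth dependency ratio = 18.15 / 77.18 × 100 = 23.5
Total dependency ratio = (18.15 + 10.91) / 77.18 × 100 = 29.06 / 77.18 × 100 = 37.7

Youth dependency ratio: 23.5
Total dependency ratio: 37.7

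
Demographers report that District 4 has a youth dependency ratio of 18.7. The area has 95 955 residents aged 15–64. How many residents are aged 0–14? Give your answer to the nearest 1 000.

Youth dependency ratio = youth / working-age × 100
18.7 = Y / 95 955 × 100
⇒ 18 000

Aged 0–14: 18 000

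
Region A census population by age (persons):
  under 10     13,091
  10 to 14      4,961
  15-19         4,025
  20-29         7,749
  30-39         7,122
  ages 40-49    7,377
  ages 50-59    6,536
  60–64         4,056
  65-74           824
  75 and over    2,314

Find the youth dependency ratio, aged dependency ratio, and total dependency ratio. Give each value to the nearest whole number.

Youth dependency ratio: 49
Old-age dependency ratio: 9
Total dependency ratio: 57

0–14: 13,091 + 4,961 = 18,052
15–64: 4,025 + 7,749 + 7,122 + 7,377 + 6,536 + 4,056 = 36,865
65+: 824 + 2,314 = 3,138
Youth dependency ratio = 18,052 / 36,865 × 100 = 49
Old-age dependency ratio = 3,138 / 36,865 × 100 = 9
Total dependency ratio = (18,052 + 3,138) / 36,865 × 100 = 21,190 / 36,865 × 100 = 57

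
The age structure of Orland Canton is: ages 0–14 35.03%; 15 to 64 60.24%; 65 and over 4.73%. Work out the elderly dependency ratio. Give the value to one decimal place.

Old-age dependency ratio = 4.73 / 60.24 × 100 = 7.9

Old-age dependency ratio: 7.9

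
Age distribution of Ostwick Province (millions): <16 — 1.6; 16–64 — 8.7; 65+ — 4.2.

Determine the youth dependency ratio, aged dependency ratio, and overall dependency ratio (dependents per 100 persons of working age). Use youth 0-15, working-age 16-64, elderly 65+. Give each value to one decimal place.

Youth dependency ratio: 18.4
Old-age dependency ratio: 48.3
Total dependency ratio: 66.7

Youth dependency ratio = 1.6 / 8.7 × 100 = 18.4
Old-age dependency ratio = 4.2 / 8.7 × 100 = 48.3
Total dependency ratio = (1.6 + 4.2) / 8.7 × 100 = 5.8 / 8.7 × 100 = 66.7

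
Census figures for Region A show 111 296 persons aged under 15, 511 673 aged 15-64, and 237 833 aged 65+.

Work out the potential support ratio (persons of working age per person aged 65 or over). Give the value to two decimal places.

Potential support ratio = 511 673 / 237 833 = 2.15

Potential support ratio: 2.15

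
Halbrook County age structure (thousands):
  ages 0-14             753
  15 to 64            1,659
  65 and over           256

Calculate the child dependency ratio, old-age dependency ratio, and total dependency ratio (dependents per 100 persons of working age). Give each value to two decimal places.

Youth dependency ratio: 45.39
Old-age dependency ratio: 15.43
Total dependency ratio: 60.82

Youth dependency ratio = 753 / 1,659 × 100 = 45.39
Old-age dependency ratio = 256 / 1,659 × 100 = 15.43
Total dependency ratio = (753 + 256) / 1,659 × 100 = 1,009 / 1,659 × 100 = 60.82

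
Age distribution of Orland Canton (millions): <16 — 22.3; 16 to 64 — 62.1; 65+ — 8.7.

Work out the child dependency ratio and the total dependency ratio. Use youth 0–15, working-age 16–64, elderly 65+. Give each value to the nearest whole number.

Youth dependency ratio = 22.3 / 62.1 × 100 = 36
Total dependency ratio = (22.3 + 8.7) / 62.1 × 100 = 31.0 / 62.1 × 100 = 50

Youth dependency ratio: 36
Total dependency ratio: 50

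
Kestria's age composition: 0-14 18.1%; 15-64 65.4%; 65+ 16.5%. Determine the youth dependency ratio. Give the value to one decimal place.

Youth dependency ratio: 27.7

Youth dependency ratio = 18.1 / 65.4 × 100 = 27.7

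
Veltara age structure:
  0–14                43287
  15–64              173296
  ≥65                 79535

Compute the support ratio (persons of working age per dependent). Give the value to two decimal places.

Support ratio = 173296 / (43287 + 79535) = 173296 / 122822 = 1.41

Support ratio: 1.41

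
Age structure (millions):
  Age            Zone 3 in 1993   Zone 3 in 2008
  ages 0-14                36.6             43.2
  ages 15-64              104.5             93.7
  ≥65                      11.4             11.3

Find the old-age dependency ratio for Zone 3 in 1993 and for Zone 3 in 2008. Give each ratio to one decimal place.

Zone 3 in 1993: 11.4 / 104.5 × 100 = 10.9
Zone 3 in 2008: 11.3 / 93.7 × 100 = 12.1

Zone 3 in 1993: 10.9
Zone 3 in 2008: 12.1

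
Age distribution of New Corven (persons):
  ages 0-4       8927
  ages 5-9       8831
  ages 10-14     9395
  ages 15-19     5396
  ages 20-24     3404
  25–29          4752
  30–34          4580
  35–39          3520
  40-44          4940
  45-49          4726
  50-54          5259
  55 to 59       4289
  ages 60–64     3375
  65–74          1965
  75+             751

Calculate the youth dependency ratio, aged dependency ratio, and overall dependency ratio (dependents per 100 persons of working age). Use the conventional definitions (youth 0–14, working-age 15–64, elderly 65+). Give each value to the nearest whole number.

Youth dependency ratio: 61
Old-age dependency ratio: 6
Total dependency ratio: 68

0–14: 8927 + 8831 + 9395 = 27153
15–64: 5396 + 3404 + 4752 + 4580 + 3520 + 4940 + 4726 + 5259 + 4289 + 3375 = 44241
65+: 1965 + 751 = 2716
Youth dependency ratio = 27153 / 44241 × 100 = 61
Old-age dependency ratio = 2716 / 44241 × 100 = 6
Total dependency ratio = (27153 + 2716) / 44241 × 100 = 29869 / 44241 × 100 = 68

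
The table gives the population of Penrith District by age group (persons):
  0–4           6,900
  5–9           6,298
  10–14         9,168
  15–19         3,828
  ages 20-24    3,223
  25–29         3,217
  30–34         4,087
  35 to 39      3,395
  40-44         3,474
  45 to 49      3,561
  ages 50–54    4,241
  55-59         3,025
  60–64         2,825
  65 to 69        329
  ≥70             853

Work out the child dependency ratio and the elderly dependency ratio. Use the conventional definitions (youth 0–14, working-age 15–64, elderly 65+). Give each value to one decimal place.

0–14: 6,900 + 6,298 + 9,168 = 22,366
15–64: 3,828 + 3,223 + 3,217 + 4,087 + 3,395 + 3,474 + 3,561 + 4,241 + 3,025 + 2,825 = 34,876
65+: 329 + 853 = 1,182
Youth dependency ratio = 22,366 / 34,876 × 100 = 64.1
Old-age dependency ratio = 1,182 / 34,876 × 100 = 3.4

Youth dependency ratio: 64.1
Old-age dependency ratio: 3.4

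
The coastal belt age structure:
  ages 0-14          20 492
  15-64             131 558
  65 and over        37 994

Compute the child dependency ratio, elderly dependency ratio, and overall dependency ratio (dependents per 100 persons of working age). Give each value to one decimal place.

Youth dependency ratio = 20 492 / 131 558 × 100 = 15.6
Old-age dependency ratio = 37 994 / 131 558 × 100 = 28.9
Total dependency ratio = (20 492 + 37 994) / 131 558 × 100 = 58 486 / 131 558 × 100 = 44.5

Youth dependency ratio: 15.6
Old-age dependency ratio: 28.9
Total dependency ratio: 44.5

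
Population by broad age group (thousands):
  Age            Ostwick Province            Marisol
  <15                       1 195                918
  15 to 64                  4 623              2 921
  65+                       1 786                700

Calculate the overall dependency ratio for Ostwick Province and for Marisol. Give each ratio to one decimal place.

Ostwick Province: (1 195 + 1 786) / 4 623 × 100 = 2 981 / 4 623 × 100 = 64.5
Marisol: (918 + 700) / 2 921 × 100 = 1 618 / 2 921 × 100 = 55.4

Ostwick Province: 64.5
Marisol: 55.4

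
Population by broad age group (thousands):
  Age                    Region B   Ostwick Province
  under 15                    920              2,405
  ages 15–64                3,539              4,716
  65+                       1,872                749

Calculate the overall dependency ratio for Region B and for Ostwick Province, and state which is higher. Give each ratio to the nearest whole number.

Region B: (920 + 1,872) / 3,539 × 100 = 2,792 / 3,539 × 100 = 79
Ostwick Province: (2,405 + 749) / 4,716 × 100 = 3,154 / 4,716 × 100 = 67

Region B: 79
Ostwick Province: 67
Higher: Region B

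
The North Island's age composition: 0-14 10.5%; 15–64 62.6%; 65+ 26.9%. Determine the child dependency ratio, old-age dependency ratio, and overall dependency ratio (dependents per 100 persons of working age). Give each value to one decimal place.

Youth dependency ratio = 10.5 / 62.6 × 100 = 16.8
Old-age dependency ratio = 26.9 / 62.6 × 100 = 43.0
Total dependency ratio = (10.5 + 26.9) / 62.6 × 100 = 37.4 / 62.6 × 100 = 59.7

Youth dependency ratio: 16.8
Old-age dependency ratio: 43.0
Total dependency ratio: 59.7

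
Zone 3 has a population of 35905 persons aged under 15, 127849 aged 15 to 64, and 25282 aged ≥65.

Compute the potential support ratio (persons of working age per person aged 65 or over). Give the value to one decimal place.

Potential support ratio: 5.1

Potential support ratio = 127849 / 25282 = 5.1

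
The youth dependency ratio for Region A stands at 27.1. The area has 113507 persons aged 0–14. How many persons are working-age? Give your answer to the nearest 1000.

Youth dependency ratio = youth / working-age × 100
27.1 = 113507 / W × 100
⇒ 419000

Working-age: 419000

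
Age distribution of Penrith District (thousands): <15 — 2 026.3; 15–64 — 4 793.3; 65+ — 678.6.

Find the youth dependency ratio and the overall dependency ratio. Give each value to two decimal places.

Youth dependency ratio = 2 026.3 / 4 793.3 × 100 = 42.27
Total dependency ratio = (2 026.3 + 678.6) / 4 793.3 × 100 = 2 704.9 / 4 793.3 × 100 = 56.43

Youth dependency ratio: 42.27
Total dependency ratio: 56.43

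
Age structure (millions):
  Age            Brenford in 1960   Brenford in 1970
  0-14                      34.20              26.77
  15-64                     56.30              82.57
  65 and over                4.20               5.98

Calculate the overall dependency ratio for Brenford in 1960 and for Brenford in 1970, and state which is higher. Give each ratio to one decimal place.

Brenford in 1960: 68.2
Brenford in 1970: 39.7
Higher: Brenford in 1960

Brenford in 1960: (34.20 + 4.20) / 56.30 × 100 = 38.40 / 56.30 × 100 = 68.2
Brenford in 1970: (26.77 + 5.98) / 82.57 × 100 = 32.75 / 82.57 × 100 = 39.7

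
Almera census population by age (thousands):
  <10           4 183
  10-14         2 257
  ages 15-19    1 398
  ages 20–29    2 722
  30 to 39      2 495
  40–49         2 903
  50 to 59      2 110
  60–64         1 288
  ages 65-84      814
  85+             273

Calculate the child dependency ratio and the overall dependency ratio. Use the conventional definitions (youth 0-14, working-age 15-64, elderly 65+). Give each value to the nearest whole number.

0–14: 4 183 + 2 257 = 6 440
15–64: 1 398 + 2 722 + 2 495 + 2 903 + 2 110 + 1 288 = 12 916
65+: 814 + 273 = 1 087
Youth dependency ratio = 6 440 / 12 916 × 100 = 50
Total dependency ratio = (6 440 + 1 087) / 12 916 × 100 = 7 527 / 12 916 × 100 = 58

Youth dependency ratio: 50
Total dependency ratio: 58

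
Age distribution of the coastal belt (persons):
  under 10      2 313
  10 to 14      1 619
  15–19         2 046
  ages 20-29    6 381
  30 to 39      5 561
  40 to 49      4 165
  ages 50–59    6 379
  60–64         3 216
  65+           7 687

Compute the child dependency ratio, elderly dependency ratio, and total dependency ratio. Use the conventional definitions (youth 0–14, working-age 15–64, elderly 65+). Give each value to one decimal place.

0–14: 2 313 + 1 619 = 3 932
15–64: 2 046 + 6 381 + 5 561 + 4 165 + 6 379 + 3 216 = 27 748
65+: 7 687
Youth dependency ratio = 3 932 / 27 748 × 100 = 14.2
Old-age dependency ratio = 7 687 / 27 748 × 100 = 27.7
Total dependency ratio = (3 932 + 7 687) / 27 748 × 100 = 11 619 / 27 748 × 100 = 41.9

Youth dependency ratio: 14.2
Old-age dependency ratio: 27.7
Total dependency ratio: 41.9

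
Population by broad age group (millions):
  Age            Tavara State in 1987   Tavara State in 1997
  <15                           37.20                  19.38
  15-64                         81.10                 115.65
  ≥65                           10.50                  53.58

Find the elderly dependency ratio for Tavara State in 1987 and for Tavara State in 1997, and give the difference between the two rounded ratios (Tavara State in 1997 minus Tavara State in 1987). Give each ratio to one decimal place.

Tavara State in 1987: 12.9
Tavara State in 1997: 46.3
Difference: +33.4

Tavara State in 1987: 10.50 / 81.10 × 100 = 12.9
Tavara State in 1997: 53.58 / 115.65 × 100 = 46.3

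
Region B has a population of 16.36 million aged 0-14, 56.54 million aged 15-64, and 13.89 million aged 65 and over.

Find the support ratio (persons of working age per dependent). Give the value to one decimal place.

Support ratio = 56.54 / (16.36 + 13.89) = 56.54 / 30.25 = 1.9

Support ratio: 1.9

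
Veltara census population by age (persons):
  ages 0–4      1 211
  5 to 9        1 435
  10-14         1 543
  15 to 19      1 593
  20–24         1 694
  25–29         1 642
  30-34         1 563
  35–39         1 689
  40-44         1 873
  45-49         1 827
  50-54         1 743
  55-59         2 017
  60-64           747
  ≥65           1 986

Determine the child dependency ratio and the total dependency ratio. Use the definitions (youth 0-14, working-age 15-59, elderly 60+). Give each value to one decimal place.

0–14: 1 211 + 1 435 + 1 543 = 4 189
15–59: 1 593 + 1 694 + 1 642 + 1 563 + 1 689 + 1 873 + 1 827 + 1 743 + 2 017 = 15 641
60+: 747 + 1 986 = 2 733
Youth dependency ratio = 4 189 / 15 641 × 100 = 26.8
Total dependency ratio = (4 189 + 2 733) / 15 641 × 100 = 6 922 / 15 641 × 100 = 44.3

Youth dependency ratio: 26.8
Total dependency ratio: 44.3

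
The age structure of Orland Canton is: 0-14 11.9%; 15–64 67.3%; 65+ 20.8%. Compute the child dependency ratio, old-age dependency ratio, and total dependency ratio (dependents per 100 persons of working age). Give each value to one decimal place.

Youth dependency ratio: 17.7
Old-age dependency ratio: 30.9
Total dependency ratio: 48.6

Youth dependency ratio = 11.9 / 67.3 × 100 = 17.7
Old-age dependency ratio = 20.8 / 67.3 × 100 = 30.9
Total dependency ratio = (11.9 + 20.8) / 67.3 × 100 = 32.7 / 67.3 × 100 = 48.6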